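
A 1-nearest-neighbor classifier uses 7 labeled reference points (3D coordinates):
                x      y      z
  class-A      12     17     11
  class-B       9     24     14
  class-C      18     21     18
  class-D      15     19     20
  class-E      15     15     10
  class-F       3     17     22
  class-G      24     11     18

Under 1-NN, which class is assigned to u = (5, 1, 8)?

Squared Euclidean distances:
d²(u, class-A) = (5−12)² + (1−17)² + (8−11)² = 49 + 256 + 9 = 314
d²(u, class-B) = (5−9)² + (1−24)² + (8−14)² = 16 + 529 + 36 = 581
d²(u, class-C) = (5−18)² + (1−21)² + (8−18)² = 169 + 400 + 100 = 669
d²(u, class-D) = (5−15)² + (1−19)² + (8−20)² = 100 + 324 + 144 = 568
d²(u, class-E) = (5−15)² + (1−15)² + (8−10)² = 100 + 196 + 4 = 300
d²(u, class-F) = (5−3)² + (1−17)² + (8−22)² = 4 + 256 + 196 = 456
d²(u, class-G) = (5−24)² + (1−11)² + (8−18)² = 361 + 100 + 100 = 561
class-E is nearest.

class-E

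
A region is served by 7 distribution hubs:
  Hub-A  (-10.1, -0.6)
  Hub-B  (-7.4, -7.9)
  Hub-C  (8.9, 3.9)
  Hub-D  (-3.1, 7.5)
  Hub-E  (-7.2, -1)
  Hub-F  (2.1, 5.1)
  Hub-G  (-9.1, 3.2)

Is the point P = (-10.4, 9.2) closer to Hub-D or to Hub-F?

Hub-D

Compare squared distances:
d²(P, Hub-D) = (-10.4−(-3.1))² + (9.2−7.5)² = 53.29 + 2.89 = 56.18
d²(P, Hub-F) = (-10.4−2.1)² + (9.2−5.1)² = 156.25 + 16.81 = 173.06
56.18 < 173.06, so Hub-D is closer.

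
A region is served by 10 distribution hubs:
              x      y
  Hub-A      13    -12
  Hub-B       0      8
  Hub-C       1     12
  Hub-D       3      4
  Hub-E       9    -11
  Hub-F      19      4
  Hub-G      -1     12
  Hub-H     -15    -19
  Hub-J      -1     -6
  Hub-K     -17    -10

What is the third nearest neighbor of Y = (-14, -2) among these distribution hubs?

Compare squared distances (the ordering matches that of the actual distances):
d²(Y, Hub-A) = (-14−13)² + (-2−(-12))² = 729 + 100 = 829
d²(Y, Hub-B) = (-14−0)² + (-2−8)² = 196 + 100 = 296
d²(Y, Hub-C) = (-14−1)² + (-2−12)² = 225 + 196 = 421
d²(Y, Hub-D) = (-14−3)² + (-2−4)² = 289 + 36 = 325
d²(Y, Hub-E) = (-14−9)² + (-2−(-11))² = 529 + 81 = 610
d²(Y, Hub-F) = (-14−19)² + (-2−4)² = 1089 + 36 = 1125
d²(Y, Hub-G) = (-14−(-1))² + (-2−12)² = 169 + 196 = 365
d²(Y, Hub-H) = (-14−(-15))² + (-2−(-19))² = 1 + 289 = 290
d²(Y, Hub-J) = (-14−(-1))² + (-2−(-6))² = 169 + 16 = 185
d²(Y, Hub-K) = (-14−(-17))² + (-2−(-10))² = 9 + 64 = 73
Sorted ascending: Hub-K, Hub-J, Hub-H, Hub-B, … — the third-nearest is Hub-H.

Hub-H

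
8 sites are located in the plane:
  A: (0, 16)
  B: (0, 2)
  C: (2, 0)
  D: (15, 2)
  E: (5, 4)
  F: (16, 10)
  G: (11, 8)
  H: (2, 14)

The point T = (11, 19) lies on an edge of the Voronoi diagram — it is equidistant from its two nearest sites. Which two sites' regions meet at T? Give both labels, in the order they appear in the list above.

F and H

Squared distances from T to each site:
|TA|² = (11−0)² + (19−16)² = 121 + 9 = 130
|TB|² = (11−0)² + (19−2)² = 121 + 289 = 410
|TC|² = (11−2)² + (19−0)² = 81 + 361 = 442
|TD|² = (11−15)² + (19−2)² = 16 + 289 = 305
|TE|² = (11−5)² + (19−4)² = 36 + 225 = 261
|TF|² = (11−16)² + (19−10)² = 25 + 81 = 106
|TG|² = (11−11)² + (19−8)² = 0 + 121 = 121
|TH|² = (11−2)² + (19−14)² = 81 + 25 = 106
T is equidistant from F and H (both at squared distance 106), and every other site is strictly farther — so T lies on the F–H Voronoi edge.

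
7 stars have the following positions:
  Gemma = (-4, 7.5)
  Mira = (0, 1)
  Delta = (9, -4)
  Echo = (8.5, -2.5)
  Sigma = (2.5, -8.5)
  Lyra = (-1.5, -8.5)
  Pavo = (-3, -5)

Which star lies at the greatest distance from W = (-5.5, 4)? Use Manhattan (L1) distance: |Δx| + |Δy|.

Delta

d(W, Gemma) = |-5.5−(-4)| + |4−7.5| = 1.5 + 3.5 = 5
d(W, Mira) = |-5.5−0| + |4−1| = 5.5 + 3 = 8.5
d(W, Delta) = |-5.5−9| + |4−(-4)| = 14.5 + 8 = 22.5
d(W, Echo) = |-5.5−8.5| + |4−(-2.5)| = 14 + 6.5 = 20.5
d(W, Sigma) = |-5.5−2.5| + |4−(-8.5)| = 8 + 12.5 = 20.5
d(W, Lyra) = |-5.5−(-1.5)| + |4−(-8.5)| = 4 + 12.5 = 16.5
d(W, Pavo) = |-5.5−(-3)| + |4−(-5)| = 2.5 + 9 = 11.5
The largest is to Delta.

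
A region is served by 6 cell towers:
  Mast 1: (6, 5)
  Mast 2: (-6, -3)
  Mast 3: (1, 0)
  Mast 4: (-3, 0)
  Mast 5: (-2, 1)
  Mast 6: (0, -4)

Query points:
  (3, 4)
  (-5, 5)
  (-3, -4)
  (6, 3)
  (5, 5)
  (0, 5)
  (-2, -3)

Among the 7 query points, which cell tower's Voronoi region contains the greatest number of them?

(3, 4) — d² to each: Mast 1:10, Mast 2:130, Mast 3:20, Mast 4:52, Mast 5:34, Mast 6:73 → nearest is Mast 1
(-5, 5) — d² to each: Mast 1:121, Mast 2:65, Mast 3:61, Mast 4:29, Mast 5:25, Mast 6:106 → nearest is Mast 5
(-3, -4) — d² to each: Mast 1:162, Mast 2:10, Mast 3:32, Mast 4:16, Mast 5:26, Mast 6:9 → nearest is Mast 6
(6, 3) — d² to each: Mast 1:4, Mast 2:180, Mast 3:34, Mast 4:90, Mast 5:68, Mast 6:85 → nearest is Mast 1
(5, 5) — d² to each: Mast 1:1, Mast 2:185, Mast 3:41, Mast 4:89, Mast 5:65, Mast 6:106 → nearest is Mast 1
(0, 5) — d² to each: Mast 1:36, Mast 2:100, Mast 3:26, Mast 4:34, Mast 5:20, Mast 6:81 → nearest is Mast 5
(-2, -3) — d² to each: Mast 1:128, Mast 2:16, Mast 3:18, Mast 4:10, Mast 5:16, Mast 6:5 → nearest is Mast 6
Tally — Mast 1:3, Mast 5:2, Mast 6:2. Mast 1 captures the most (3).

Mast 1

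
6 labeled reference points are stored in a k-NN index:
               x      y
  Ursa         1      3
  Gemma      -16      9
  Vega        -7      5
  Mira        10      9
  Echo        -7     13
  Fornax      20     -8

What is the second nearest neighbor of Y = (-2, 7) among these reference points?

Compare squared distances (the ordering matches that of the actual distances):
d²(Y, Ursa) = 9 + 16 = 25
d²(Y, Gemma) = 196 + 4 = 200
d²(Y, Vega) = 25 + 4 = 29
d²(Y, Mira) = 144 + 4 = 148
d²(Y, Echo) = 25 + 36 = 61
d²(Y, Fornax) = 484 + 225 = 709
Sorted ascending: Ursa, Vega, Echo, … — the second-nearest is Vega.

Vega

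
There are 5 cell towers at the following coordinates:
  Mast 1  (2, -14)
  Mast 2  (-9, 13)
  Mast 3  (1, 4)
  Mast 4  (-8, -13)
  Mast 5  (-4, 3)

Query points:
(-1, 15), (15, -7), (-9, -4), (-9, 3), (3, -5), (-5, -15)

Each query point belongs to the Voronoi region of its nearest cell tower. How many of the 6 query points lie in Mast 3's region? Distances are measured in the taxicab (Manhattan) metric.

(-1, 15) — d to each: Mast 1:32, Mast 2:10, Mast 3:13, Mast 4:35, Mast 5:15 → nearest is Mast 2
(15, -7) — d to each: Mast 1:20, Mast 2:44, Mast 3:25, Mast 4:29, Mast 5:29 → nearest is Mast 1
(-9, -4) — d to each: Mast 1:21, Mast 2:17, Mast 3:18, Mast 4:10, Mast 5:12 → nearest is Mast 4
(-9, 3) — d to each: Mast 1:28, Mast 2:10, Mast 3:11, Mast 4:17, Mast 5:5 → nearest is Mast 5
(3, -5) — d to each: Mast 1:10, Mast 2:30, Mast 3:11, Mast 4:19, Mast 5:15 → nearest is Mast 1
(-5, -15) — d to each: Mast 1:8, Mast 2:32, Mast 3:25, Mast 4:5, Mast 5:19 → nearest is Mast 4
0 of the 6 points have Mast 3 as nearest.

0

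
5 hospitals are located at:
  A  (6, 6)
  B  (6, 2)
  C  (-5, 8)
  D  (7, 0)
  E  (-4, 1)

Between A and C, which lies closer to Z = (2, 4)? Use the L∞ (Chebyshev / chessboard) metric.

A

d(Z,A) = max(4, 2) = 4
d(Z,C) = max(7, 4) = 7
4 < 7, so A is closer.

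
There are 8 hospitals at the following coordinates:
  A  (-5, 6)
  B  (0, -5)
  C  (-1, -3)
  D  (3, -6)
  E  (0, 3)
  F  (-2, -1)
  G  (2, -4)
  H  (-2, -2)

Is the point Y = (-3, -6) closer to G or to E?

G

Compare squared distances:
|YG|² = (-3−2)² + (-6−(-4))² = 25 + 4 = 29
|YE|² = (-3−0)² + (-6−3)² = 9 + 81 = 90
29 < 90, so G is closer.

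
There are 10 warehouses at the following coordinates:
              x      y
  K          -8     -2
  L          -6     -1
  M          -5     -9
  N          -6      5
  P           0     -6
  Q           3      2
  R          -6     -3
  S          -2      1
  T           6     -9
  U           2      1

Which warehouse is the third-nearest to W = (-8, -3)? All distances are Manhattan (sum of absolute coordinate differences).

L

d(W,K) = 0 + 1 = 1
d(W,L) = 2 + 2 = 4
d(W,M) = 3 + 6 = 9
d(W,N) = 2 + 8 = 10
d(W,P) = 8 + 3 = 11
d(W,Q) = 11 + 5 = 16
d(W,R) = 2 + 0 = 2
d(W,S) = 6 + 4 = 10
d(W,T) = 14 + 6 = 20
d(W,U) = 10 + 4 = 14
Sorted ascending: K, R, L, M, … — the third-nearest is L.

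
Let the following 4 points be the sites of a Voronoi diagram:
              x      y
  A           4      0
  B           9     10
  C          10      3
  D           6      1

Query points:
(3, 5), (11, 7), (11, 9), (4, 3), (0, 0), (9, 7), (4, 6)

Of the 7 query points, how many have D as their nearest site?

(3, 5) — d² to each: A:26, B:61, C:53, D:25 → nearest is D
(11, 7) — d² to each: A:98, B:13, C:17, D:61 → nearest is B
(11, 9) — d² to each: A:130, B:5, C:37, D:89 → nearest is B
(4, 3) — d² to each: A:9, B:74, C:36, D:8 → nearest is D
(0, 0) — d² to each: A:16, B:181, C:109, D:37 → nearest is A
(9, 7) — d² to each: A:74, B:9, C:17, D:45 → nearest is B
(4, 6) — d² to each: A:36, B:41, C:45, D:29 → nearest is D
3 of the 7 points have D as nearest.

3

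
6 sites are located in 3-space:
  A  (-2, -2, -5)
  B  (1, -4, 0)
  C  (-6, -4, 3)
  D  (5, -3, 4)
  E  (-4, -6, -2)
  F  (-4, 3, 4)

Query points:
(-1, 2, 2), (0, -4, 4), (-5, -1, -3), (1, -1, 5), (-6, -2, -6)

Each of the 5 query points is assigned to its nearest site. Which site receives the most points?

(-1, 2, 2) — d² to each: A:66, B:44, C:62, D:65, E:89, F:14 → nearest is F
(0, -4, 4) — d² to each: A:89, B:17, C:37, D:26, E:56, F:65 → nearest is B
(-5, -1, -3) — d² to each: A:14, B:54, C:46, D:153, E:27, F:66 → nearest is A
(1, -1, 5) — d² to each: A:110, B:34, C:62, D:21, E:99, F:42 → nearest is D
(-6, -2, -6) — d² to each: A:17, B:89, C:85, D:222, E:36, F:129 → nearest is A
Tally — A:2, B:1, D:1, F:1. A captures the most (2).

A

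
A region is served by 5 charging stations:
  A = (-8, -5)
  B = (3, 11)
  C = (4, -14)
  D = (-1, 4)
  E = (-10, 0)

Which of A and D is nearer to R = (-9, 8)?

Compare squared distances:
|RA|² = (-9−(-8))² + (8−(-5))² = 1 + 169 = 170
|RD|² = (-9−(-1))² + (8−4)² = 64 + 16 = 80
170 > 80, so D is closer.

D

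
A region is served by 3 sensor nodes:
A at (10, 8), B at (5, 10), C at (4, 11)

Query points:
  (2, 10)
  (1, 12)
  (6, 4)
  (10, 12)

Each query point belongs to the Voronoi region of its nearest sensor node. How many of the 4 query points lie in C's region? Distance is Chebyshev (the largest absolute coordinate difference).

2

(2, 10) — d to each: A:8, B:3, C:2 → nearest is C
(1, 12) — d to each: A:9, B:4, C:3 → nearest is C
(6, 4) — d to each: A:4, B:6, C:7 → nearest is A
(10, 12) — d to each: A:4, B:5, C:6 → nearest is A
2 of the 4 points have C as nearest.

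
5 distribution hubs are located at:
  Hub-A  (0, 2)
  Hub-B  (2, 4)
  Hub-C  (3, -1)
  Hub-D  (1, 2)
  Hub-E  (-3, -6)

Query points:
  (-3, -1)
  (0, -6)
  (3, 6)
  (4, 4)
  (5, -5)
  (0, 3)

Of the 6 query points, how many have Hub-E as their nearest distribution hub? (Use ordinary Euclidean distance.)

1

(-3, -1) — d² to each: Hub-A:18, Hub-B:50, Hub-C:36, Hub-D:25, Hub-E:25 → nearest is Hub-A
(0, -6) — d² to each: Hub-A:64, Hub-B:104, Hub-C:34, Hub-D:65, Hub-E:9 → nearest is Hub-E
(3, 6) — d² to each: Hub-A:25, Hub-B:5, Hub-C:49, Hub-D:20, Hub-E:180 → nearest is Hub-B
(4, 4) — d² to each: Hub-A:20, Hub-B:4, Hub-C:26, Hub-D:13, Hub-E:149 → nearest is Hub-B
(5, -5) — d² to each: Hub-A:74, Hub-B:90, Hub-C:20, Hub-D:65, Hub-E:65 → nearest is Hub-C
(0, 3) — d² to each: Hub-A:1, Hub-B:5, Hub-C:25, Hub-D:2, Hub-E:90 → nearest is Hub-A
1 of the 6 points has Hub-E as nearest.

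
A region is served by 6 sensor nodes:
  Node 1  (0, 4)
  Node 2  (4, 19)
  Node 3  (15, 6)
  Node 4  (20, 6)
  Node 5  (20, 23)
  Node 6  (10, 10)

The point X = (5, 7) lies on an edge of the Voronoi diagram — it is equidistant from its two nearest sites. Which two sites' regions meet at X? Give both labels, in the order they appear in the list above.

Node 1 and Node 6

Squared distances from X to each site:
d²(X, Node 1) = 25 + 9 = 34
d²(X, Node 2) = 1 + 144 = 145
d²(X, Node 3) = 100 + 1 = 101
d²(X, Node 4) = 225 + 1 = 226
d²(X, Node 5) = 225 + 256 = 481
d²(X, Node 6) = 25 + 9 = 34
X is equidistant from Node 1 and Node 6 (both at squared distance 34), and every other site is strictly farther — so X lies on the Node 1–Node 6 Voronoi edge.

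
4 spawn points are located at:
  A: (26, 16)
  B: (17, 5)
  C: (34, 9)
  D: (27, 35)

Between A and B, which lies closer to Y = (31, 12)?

A

Compare squared distances:
|YA|² = (31−26)² + (12−16)² = 25 + 16 = 41
|YB|² = (31−17)² + (12−5)² = 196 + 49 = 245
41 < 245, so A is closer.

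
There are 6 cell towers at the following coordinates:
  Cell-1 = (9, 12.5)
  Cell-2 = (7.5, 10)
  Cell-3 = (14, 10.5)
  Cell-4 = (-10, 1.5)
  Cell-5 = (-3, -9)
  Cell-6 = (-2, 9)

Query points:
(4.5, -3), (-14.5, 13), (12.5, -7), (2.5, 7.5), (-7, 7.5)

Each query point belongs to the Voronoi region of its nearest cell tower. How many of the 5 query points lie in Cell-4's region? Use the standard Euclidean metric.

(4.5, -3) — d² to each: Cell-1:260.5, Cell-2:178, Cell-3:272.5, Cell-4:230.5, Cell-5:92.25, Cell-6:186.25 → nearest is Cell-5
(-14.5, 13) — d² to each: Cell-1:552.5, Cell-2:493, Cell-3:818.5, Cell-4:152.5, Cell-5:616.25, Cell-6:172.25 → nearest is Cell-4
(12.5, -7) — d² to each: Cell-1:392.5, Cell-2:314, Cell-3:308.5, Cell-4:578.5, Cell-5:244.25, Cell-6:466.25 → nearest is Cell-5
(2.5, 7.5) — d² to each: Cell-1:67.25, Cell-2:31.25, Cell-3:141.25, Cell-4:192.25, Cell-5:302.5, Cell-6:22.5 → nearest is Cell-6
(-7, 7.5) — d² to each: Cell-1:281, Cell-2:216.5, Cell-3:450, Cell-4:45, Cell-5:288.25, Cell-6:27.25 → nearest is Cell-6
1 of the 5 points has Cell-4 as nearest.

1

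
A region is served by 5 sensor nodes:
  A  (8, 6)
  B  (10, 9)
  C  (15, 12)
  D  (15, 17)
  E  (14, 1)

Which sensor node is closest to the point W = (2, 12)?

Squared Euclidean distances:
|WA|² = (2−8)² + (12−6)² = 36 + 36 = 72
|WB|² = (2−10)² + (12−9)² = 64 + 9 = 73
|WC|² = (2−15)² + (12−12)² = 169 + 0 = 169
|WD|² = (2−15)² + (12−17)² = 169 + 25 = 194
|WE|² = (2−14)² + (12−1)² = 144 + 121 = 265
A is nearest.

A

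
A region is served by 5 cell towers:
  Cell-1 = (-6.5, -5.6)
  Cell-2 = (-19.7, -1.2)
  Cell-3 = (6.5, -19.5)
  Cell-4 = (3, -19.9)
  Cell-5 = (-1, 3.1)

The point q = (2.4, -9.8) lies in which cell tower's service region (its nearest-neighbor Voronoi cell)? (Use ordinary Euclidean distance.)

Cell-1

Since √ is increasing, it suffices to compare squared distances:
d²(q, Cell-1) = (2.4−(-6.5))² + (-9.8−(-5.6))² = 79.21 + 17.64 = 96.85
d²(q, Cell-2) = (2.4−(-19.7))² + (-9.8−(-1.2))² = 488.41 + 73.96 = 562.37
d²(q, Cell-3) = (2.4−6.5)² + (-9.8−(-19.5))² = 16.81 + 94.09 = 110.9
d²(q, Cell-4) = (2.4−3)² + (-9.8−(-19.9))² = 0.36 + 102.01 = 102.37
d²(q, Cell-5) = (2.4−(-1))² + (-9.8−3.1)² = 11.56 + 166.41 = 177.97
The smallest is to Cell-1, so q lies in the Voronoi region of Cell-1.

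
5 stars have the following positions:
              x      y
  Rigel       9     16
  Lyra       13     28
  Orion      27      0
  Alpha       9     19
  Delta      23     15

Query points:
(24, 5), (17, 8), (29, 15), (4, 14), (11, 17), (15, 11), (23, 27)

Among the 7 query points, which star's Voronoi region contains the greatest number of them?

Rigel

(24, 5) — d² to each: Rigel:346, Lyra:650, Orion:34, Alpha:421, Delta:101 → nearest is Orion
(17, 8) — d² to each: Rigel:128, Lyra:416, Orion:164, Alpha:185, Delta:85 → nearest is Delta
(29, 15) — d² to each: Rigel:401, Lyra:425, Orion:229, Alpha:416, Delta:36 → nearest is Delta
(4, 14) — d² to each: Rigel:29, Lyra:277, Orion:725, Alpha:50, Delta:362 → nearest is Rigel
(11, 17) — d² to each: Rigel:5, Lyra:125, Orion:545, Alpha:8, Delta:148 → nearest is Rigel
(15, 11) — d² to each: Rigel:61, Lyra:293, Orion:265, Alpha:100, Delta:80 → nearest is Rigel
(23, 27) — d² to each: Rigel:317, Lyra:101, Orion:745, Alpha:260, Delta:144 → nearest is Lyra
Tally — Rigel:3, Lyra:1, Orion:1, Delta:2. Rigel captures the most (3).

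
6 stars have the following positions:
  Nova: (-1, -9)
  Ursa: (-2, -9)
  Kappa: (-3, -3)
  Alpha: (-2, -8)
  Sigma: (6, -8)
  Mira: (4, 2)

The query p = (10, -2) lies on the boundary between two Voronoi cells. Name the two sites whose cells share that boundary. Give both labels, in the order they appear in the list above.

Squared distances from p to each site:
d²(p, Nova) = (10−(-1))² + (-2−(-9))² = 121 + 49 = 170
d²(p, Ursa) = (10−(-2))² + (-2−(-9))² = 144 + 49 = 193
d²(p, Kappa) = (10−(-3))² + (-2−(-3))² = 169 + 1 = 170
d²(p, Alpha) = (10−(-2))² + (-2−(-8))² = 144 + 36 = 180
d²(p, Sigma) = (10−6)² + (-2−(-8))² = 16 + 36 = 52
d²(p, Mira) = (10−4)² + (-2−2)² = 36 + 16 = 52
p is equidistant from Sigma and Mira (both at squared distance 52), and every other site is strictly farther — so p lies on the Sigma–Mira Voronoi edge.

Sigma and Mira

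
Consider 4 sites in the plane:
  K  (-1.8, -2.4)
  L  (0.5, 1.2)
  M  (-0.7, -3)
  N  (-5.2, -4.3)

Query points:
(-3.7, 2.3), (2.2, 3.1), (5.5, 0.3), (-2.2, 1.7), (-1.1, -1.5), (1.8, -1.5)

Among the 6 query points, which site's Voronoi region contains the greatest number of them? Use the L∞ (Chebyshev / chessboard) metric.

(-3.7, 2.3) — d to each: K:4.7, L:4.2, M:5.3, N:6.6 → nearest is L
(2.2, 3.1) — d to each: K:5.5, L:1.9, M:6.1, N:7.4 → nearest is L
(5.5, 0.3) — d to each: K:7.3, L:5, M:6.2, N:10.7 → nearest is L
(-2.2, 1.7) — d to each: K:4.1, L:2.7, M:4.7, N:6 → nearest is L
(-1.1, -1.5) — d to each: K:0.9, L:2.7, M:1.5, N:4.1 → nearest is K
(1.8, -1.5) — d to each: K:3.6, L:2.7, M:2.5, N:7 → nearest is M
Tally — K:1, L:4, M:1. L captures the most (4).

L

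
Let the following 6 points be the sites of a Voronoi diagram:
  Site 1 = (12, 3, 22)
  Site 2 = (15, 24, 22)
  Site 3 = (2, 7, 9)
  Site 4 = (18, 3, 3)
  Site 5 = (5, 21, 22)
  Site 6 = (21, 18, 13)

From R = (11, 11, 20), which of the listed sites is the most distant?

Site 4

Since √ is increasing, it suffices to compare squared distances:
d²(R, Site 1) = (11−12)² + (11−3)² + (20−22)² = 1 + 64 + 4 = 69
d²(R, Site 2) = (11−15)² + (11−24)² + (20−22)² = 16 + 169 + 4 = 189
d²(R, Site 3) = (11−2)² + (11−7)² + (20−9)² = 81 + 16 + 121 = 218
d²(R, Site 4) = (11−18)² + (11−3)² + (20−3)² = 49 + 64 + 289 = 402
d²(R, Site 5) = (11−5)² + (11−21)² + (20−22)² = 36 + 100 + 4 = 140
d²(R, Site 6) = (11−21)² + (11−18)² + (20−13)² = 100 + 49 + 49 = 198
The largest is to Site 4.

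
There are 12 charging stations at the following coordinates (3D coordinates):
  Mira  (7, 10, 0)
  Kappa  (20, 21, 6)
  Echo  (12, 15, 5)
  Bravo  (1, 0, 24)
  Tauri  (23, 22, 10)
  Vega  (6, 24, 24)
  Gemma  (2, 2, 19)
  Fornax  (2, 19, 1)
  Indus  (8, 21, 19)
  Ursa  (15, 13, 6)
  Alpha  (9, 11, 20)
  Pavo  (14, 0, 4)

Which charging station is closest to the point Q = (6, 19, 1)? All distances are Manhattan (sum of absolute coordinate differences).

d(Q, Mira) = |6−7| + |19−10| + |1−0| = 1 + 9 + 1 = 11
d(Q, Kappa) = |6−20| + |19−21| + |1−6| = 14 + 2 + 5 = 21
d(Q, Echo) = |6−12| + |19−15| + |1−5| = 6 + 4 + 4 = 14
d(Q, Bravo) = |6−1| + |19−0| + |1−24| = 5 + 19 + 23 = 47
d(Q, Tauri) = |6−23| + |19−22| + |1−10| = 17 + 3 + 9 = 29
d(Q, Vega) = |6−6| + |19−24| + |1−24| = 0 + 5 + 23 = 28
d(Q, Gemma) = |6−2| + |19−2| + |1−19| = 4 + 17 + 18 = 39
d(Q, Fornax) = |6−2| + |19−19| + |1−1| = 4 + 0 + 0 = 4
d(Q, Indus) = |6−8| + |19−21| + |1−19| = 2 + 2 + 18 = 22
d(Q, Ursa) = |6−15| + |19−13| + |1−6| = 9 + 6 + 5 = 20
d(Q, Alpha) = |6−9| + |19−11| + |1−20| = 3 + 8 + 19 = 30
d(Q, Pavo) = |6−14| + |19−0| + |1−4| = 8 + 19 + 3 = 30
Fornax is nearest.

Fornax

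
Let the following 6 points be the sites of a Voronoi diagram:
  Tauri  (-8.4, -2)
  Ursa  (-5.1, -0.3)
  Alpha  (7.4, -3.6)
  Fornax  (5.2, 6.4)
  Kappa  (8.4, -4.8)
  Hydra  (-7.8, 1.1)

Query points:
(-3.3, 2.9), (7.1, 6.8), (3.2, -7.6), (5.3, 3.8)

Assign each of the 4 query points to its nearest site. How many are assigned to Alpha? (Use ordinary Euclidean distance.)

1

(-3.3, 2.9) — d² to each: Tauri:50.02, Ursa:13.48, Alpha:156.74, Fornax:84.5, Kappa:196.18, Hydra:23.49 → nearest is Ursa
(7.1, 6.8) — d² to each: Tauri:317.69, Ursa:199.25, Alpha:108.25, Fornax:3.77, Kappa:136.25, Hydra:254.5 → nearest is Fornax
(3.2, -7.6) — d² to each: Tauri:165.92, Ursa:122.18, Alpha:33.64, Fornax:200, Kappa:34.88, Hydra:196.69 → nearest is Alpha
(5.3, 3.8) — d² to each: Tauri:221.33, Ursa:124.97, Alpha:59.17, Fornax:6.77, Kappa:83.57, Hydra:178.9 → nearest is Fornax
1 of the 4 points has Alpha as nearest.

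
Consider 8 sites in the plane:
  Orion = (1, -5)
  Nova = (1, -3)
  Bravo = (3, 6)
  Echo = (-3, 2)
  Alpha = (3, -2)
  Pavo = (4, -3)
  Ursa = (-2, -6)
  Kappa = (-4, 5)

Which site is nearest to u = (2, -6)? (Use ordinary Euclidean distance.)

Orion

Compare squared distances (the ordering matches that of the actual distances):
d²(u, Orion) = (2−1)² + (-6−(-5))² = 1 + 1 = 2
d²(u, Nova) = (2−1)² + (-6−(-3))² = 1 + 9 = 10
d²(u, Bravo) = (2−3)² + (-6−6)² = 1 + 144 = 145
d²(u, Echo) = (2−(-3))² + (-6−2)² = 25 + 64 = 89
d²(u, Alpha) = (2−3)² + (-6−(-2))² = 1 + 16 = 17
d²(u, Pavo) = (2−4)² + (-6−(-3))² = 4 + 9 = 13
d²(u, Ursa) = (2−(-2))² + (-6−(-6))² = 16 + 0 = 16
d²(u, Kappa) = (2−(-4))² + (-6−5)² = 36 + 121 = 157
Minimum is at Orion.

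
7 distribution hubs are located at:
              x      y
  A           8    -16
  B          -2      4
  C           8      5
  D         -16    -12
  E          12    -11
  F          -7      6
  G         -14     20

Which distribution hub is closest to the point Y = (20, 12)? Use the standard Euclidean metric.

Since √ is increasing, it suffices to compare squared distances:
|YA|² = (20−8)² + (12−(-16))² = 144 + 784 = 928
|YB|² = (20−(-2))² + (12−4)² = 484 + 64 = 548
|YC|² = (20−8)² + (12−5)² = 144 + 49 = 193
|YD|² = (20−(-16))² + (12−(-12))² = 1296 + 576 = 1872
|YE|² = (20−12)² + (12−(-11))² = 64 + 529 = 593
|YF|² = (20−(-7))² + (12−6)² = 729 + 36 = 765
|YG|² = (20−(-14))² + (12−20)² = 1156 + 64 = 1220
C is nearest.

C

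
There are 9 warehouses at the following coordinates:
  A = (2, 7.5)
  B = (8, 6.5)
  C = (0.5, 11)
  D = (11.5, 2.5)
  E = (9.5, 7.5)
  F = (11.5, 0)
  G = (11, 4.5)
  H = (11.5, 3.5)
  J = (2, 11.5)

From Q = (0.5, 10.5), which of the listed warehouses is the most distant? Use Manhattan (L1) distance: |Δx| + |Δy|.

F

d(Q,A) = |0.5−2| + |10.5−7.5| = 1.5 + 3 = 4.5
d(Q,B) = |0.5−8| + |10.5−6.5| = 7.5 + 4 = 11.5
d(Q,C) = |0.5−0.5| + |10.5−11| = 0 + 0.5 = 0.5
d(Q,D) = |0.5−11.5| + |10.5−2.5| = 11 + 8 = 19
d(Q,E) = |0.5−9.5| + |10.5−7.5| = 9 + 3 = 12
d(Q,F) = |0.5−11.5| + |10.5−0| = 11 + 10.5 = 21.5
d(Q,G) = |0.5−11| + |10.5−4.5| = 10.5 + 6 = 16.5
d(Q,H) = |0.5−11.5| + |10.5−3.5| = 11 + 7 = 18
d(Q,J) = |0.5−2| + |10.5−11.5| = 1.5 + 1 = 2.5
The largest is to F.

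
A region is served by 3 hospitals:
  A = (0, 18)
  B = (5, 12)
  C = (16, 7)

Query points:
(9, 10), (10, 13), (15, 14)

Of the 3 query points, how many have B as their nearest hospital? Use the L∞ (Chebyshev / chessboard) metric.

(9, 10) — d to each: A:9, B:4, C:7 → nearest is B
(10, 13) — d to each: A:10, B:5, C:6 → nearest is B
(15, 14) — d to each: A:15, B:10, C:7 → nearest is C
2 of the 3 points have B as nearest.

2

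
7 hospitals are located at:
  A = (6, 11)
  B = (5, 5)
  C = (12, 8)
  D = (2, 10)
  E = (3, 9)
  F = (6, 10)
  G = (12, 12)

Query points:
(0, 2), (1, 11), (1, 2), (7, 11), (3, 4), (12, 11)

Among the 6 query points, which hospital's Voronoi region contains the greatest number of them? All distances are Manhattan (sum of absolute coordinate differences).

(0, 2) — d to each: A:15, B:8, C:18, D:10, E:10, F:14, G:22 → nearest is B
(1, 11) — d to each: A:5, B:10, C:14, D:2, E:4, F:6, G:12 → nearest is D
(1, 2) — d to each: A:14, B:7, C:17, D:9, E:9, F:13, G:21 → nearest is B
(7, 11) — d to each: A:1, B:8, C:8, D:6, E:6, F:2, G:6 → nearest is A
(3, 4) — d to each: A:10, B:3, C:13, D:7, E:5, F:9, G:17 → nearest is B
(12, 11) — d to each: A:6, B:13, C:3, D:11, E:11, F:7, G:1 → nearest is G
Tally — A:1, B:3, D:1, G:1. B captures the most (3).

B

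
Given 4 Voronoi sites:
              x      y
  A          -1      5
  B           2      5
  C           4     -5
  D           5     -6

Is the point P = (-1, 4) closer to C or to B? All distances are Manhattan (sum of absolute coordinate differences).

d(P,C) = |-1−4| + |4−(-5)| = 5 + 9 = 14
d(P,B) = |-1−2| + |4−5| = 3 + 1 = 4
14 > 4, so B is closer.

B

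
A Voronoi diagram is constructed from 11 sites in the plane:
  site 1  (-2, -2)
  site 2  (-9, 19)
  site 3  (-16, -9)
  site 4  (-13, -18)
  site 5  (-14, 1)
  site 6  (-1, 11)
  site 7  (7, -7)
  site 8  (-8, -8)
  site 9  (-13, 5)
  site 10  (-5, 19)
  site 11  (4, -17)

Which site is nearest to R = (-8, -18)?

site 4

Since √ is increasing, it suffices to compare squared distances:
d²(R, site 1) = (-8−(-2))² + (-18−(-2))² = 36 + 256 = 292
d²(R, site 2) = (-8−(-9))² + (-18−19)² = 1 + 1369 = 1370
d²(R, site 3) = (-8−(-16))² + (-18−(-9))² = 64 + 81 = 145
d²(R, site 4) = (-8−(-13))² + (-18−(-18))² = 25 + 0 = 25
d²(R, site 5) = (-8−(-14))² + (-18−1)² = 36 + 361 = 397
d²(R, site 6) = (-8−(-1))² + (-18−11)² = 49 + 841 = 890
d²(R, site 7) = (-8−7)² + (-18−(-7))² = 225 + 121 = 346
d²(R, site 8) = (-8−(-8))² + (-18−(-8))² = 0 + 100 = 100
d²(R, site 9) = (-8−(-13))² + (-18−5)² = 25 + 529 = 554
d²(R, site 10) = (-8−(-5))² + (-18−19)² = 9 + 1369 = 1378
d²(R, site 11) = (-8−4)² + (-18−(-17))² = 144 + 1 = 145
Minimum is at site 4.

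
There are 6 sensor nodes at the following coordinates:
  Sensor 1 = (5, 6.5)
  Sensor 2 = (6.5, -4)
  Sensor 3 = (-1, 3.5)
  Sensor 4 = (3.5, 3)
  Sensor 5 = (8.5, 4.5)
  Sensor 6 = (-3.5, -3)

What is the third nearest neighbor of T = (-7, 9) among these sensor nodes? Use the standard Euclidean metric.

Sensor 1

Squared Euclidean distances:
d²(T, Sensor 1) = (-7−5)² + (9−6.5)² = 144 + 6.25 = 150.25
d²(T, Sensor 2) = (-7−6.5)² + (9−(-4))² = 182.25 + 169 = 351.25
d²(T, Sensor 3) = (-7−(-1))² + (9−3.5)² = 36 + 30.25 = 66.25
d²(T, Sensor 4) = (-7−3.5)² + (9−3)² = 110.25 + 36 = 146.25
d²(T, Sensor 5) = (-7−8.5)² + (9−4.5)² = 240.25 + 20.25 = 260.5
d²(T, Sensor 6) = (-7−(-3.5))² + (9−(-3))² = 12.25 + 144 = 156.25
Sorted ascending: Sensor 3, Sensor 4, Sensor 1, Sensor 6, … — the third-nearest is Sensor 1.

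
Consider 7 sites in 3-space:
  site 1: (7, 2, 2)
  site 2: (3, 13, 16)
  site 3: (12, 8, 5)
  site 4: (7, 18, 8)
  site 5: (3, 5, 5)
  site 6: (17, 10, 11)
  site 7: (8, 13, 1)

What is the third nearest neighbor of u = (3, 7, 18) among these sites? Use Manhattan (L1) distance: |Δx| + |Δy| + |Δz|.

site 3

d(u, site 1) = |3−7| + |7−2| + |18−2| = 4 + 5 + 16 = 25
d(u, site 2) = |3−3| + |7−13| + |18−16| = 0 + 6 + 2 = 8
d(u, site 3) = |3−12| + |7−8| + |18−5| = 9 + 1 + 13 = 23
d(u, site 4) = |3−7| + |7−18| + |18−8| = 4 + 11 + 10 = 25
d(u, site 5) = |3−3| + |7−5| + |18−5| = 0 + 2 + 13 = 15
d(u, site 6) = |3−17| + |7−10| + |18−11| = 14 + 3 + 7 = 24
d(u, site 7) = |3−8| + |7−13| + |18−1| = 5 + 6 + 17 = 28
Sorted ascending: site 2, site 5, site 3, site 6, … — the third-nearest is site 3.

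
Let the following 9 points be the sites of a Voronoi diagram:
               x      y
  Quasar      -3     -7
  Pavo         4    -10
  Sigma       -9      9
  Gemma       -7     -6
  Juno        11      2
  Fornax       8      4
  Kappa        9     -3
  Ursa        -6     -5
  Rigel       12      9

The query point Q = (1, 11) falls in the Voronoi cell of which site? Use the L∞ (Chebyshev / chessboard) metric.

d(Q, Quasar) = max(4, 18) = 18
d(Q, Pavo) = max(3, 21) = 21
d(Q, Sigma) = max(10, 2) = 10
d(Q, Gemma) = max(8, 17) = 17
d(Q, Juno) = max(10, 9) = 10
d(Q, Fornax) = max(7, 7) = 7
d(Q, Kappa) = max(8, 14) = 14
d(Q, Ursa) = max(7, 16) = 16
d(Q, Rigel) = max(11, 2) = 11
Fornax is nearest.

Fornax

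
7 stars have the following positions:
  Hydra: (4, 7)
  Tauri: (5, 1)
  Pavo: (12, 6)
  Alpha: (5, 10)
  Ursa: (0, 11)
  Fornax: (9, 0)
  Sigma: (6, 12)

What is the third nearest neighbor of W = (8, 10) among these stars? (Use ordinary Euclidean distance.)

Hydra

Squared Euclidean distances:
d²(W, Hydra) = 16 + 9 = 25
d²(W, Tauri) = 9 + 81 = 90
d²(W, Pavo) = 16 + 16 = 32
d²(W, Alpha) = 9 + 0 = 9
d²(W, Ursa) = 64 + 1 = 65
d²(W, Fornax) = 1 + 100 = 101
d²(W, Sigma) = 4 + 4 = 8
Sorted ascending: Sigma, Alpha, Hydra, Pavo, … — the third-nearest is Hydra.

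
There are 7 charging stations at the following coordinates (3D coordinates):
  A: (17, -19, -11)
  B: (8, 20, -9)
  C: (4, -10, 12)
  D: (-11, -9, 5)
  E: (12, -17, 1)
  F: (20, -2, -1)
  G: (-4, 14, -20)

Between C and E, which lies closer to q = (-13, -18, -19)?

E

Compare squared distances:
|qC|² = (-13−4)² + (-18−(-10))² + (-19−12)² = 289 + 64 + 961 = 1314
|qE|² = (-13−12)² + (-18−(-17))² + (-19−1)² = 625 + 1 + 400 = 1026
1314 > 1026, so E is closer.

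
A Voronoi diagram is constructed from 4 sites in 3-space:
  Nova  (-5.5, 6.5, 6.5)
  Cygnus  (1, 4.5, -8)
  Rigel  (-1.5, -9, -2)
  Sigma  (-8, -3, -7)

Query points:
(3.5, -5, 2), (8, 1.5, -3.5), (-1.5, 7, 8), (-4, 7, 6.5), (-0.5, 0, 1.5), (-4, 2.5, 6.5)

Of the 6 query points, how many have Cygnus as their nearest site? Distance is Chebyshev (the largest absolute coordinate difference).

1

(3.5, -5, 2) — d to each: Nova:11.5, Cygnus:10, Rigel:5, Sigma:11.5 → nearest is Rigel
(8, 1.5, -3.5) — d to each: Nova:13.5, Cygnus:7, Rigel:10.5, Sigma:16 → nearest is Cygnus
(-1.5, 7, 8) — d to each: Nova:4, Cygnus:16, Rigel:16, Sigma:15 → nearest is Nova
(-4, 7, 6.5) — d to each: Nova:1.5, Cygnus:14.5, Rigel:16, Sigma:13.5 → nearest is Nova
(-0.5, 0, 1.5) — d to each: Nova:6.5, Cygnus:9.5, Rigel:9, Sigma:8.5 → nearest is Nova
(-4, 2.5, 6.5) — d to each: Nova:4, Cygnus:14.5, Rigel:11.5, Sigma:13.5 → nearest is Nova
1 of the 6 points has Cygnus as nearest.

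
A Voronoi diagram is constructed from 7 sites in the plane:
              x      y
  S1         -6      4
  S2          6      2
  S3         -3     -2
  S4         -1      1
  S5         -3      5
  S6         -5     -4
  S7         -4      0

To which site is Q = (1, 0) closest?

S4

Squared Euclidean distances:
|QS1|² = (1−(-6))² + (0−4)² = 49 + 16 = 65
|QS2|² = (1−6)² + (0−2)² = 25 + 4 = 29
|QS3|² = (1−(-3))² + (0−(-2))² = 16 + 4 = 20
|QS4|² = (1−(-1))² + (0−1)² = 4 + 1 = 5
|QS5|² = (1−(-3))² + (0−5)² = 16 + 25 = 41
|QS6|² = (1−(-5))² + (0−(-4))² = 36 + 16 = 52
|QS7|² = (1−(-4))² + (0−0)² = 25 + 0 = 25
S4 is nearest.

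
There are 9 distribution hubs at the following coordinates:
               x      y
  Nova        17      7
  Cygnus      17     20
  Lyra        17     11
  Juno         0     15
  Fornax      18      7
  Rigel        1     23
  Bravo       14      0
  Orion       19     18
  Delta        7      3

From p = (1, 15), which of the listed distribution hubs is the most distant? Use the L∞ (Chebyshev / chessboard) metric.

Orion

d(p, Nova) = max(16, 8) = 16
d(p, Cygnus) = max(16, 5) = 16
d(p, Lyra) = max(16, 4) = 16
d(p, Juno) = max(1, 0) = 1
d(p, Fornax) = max(17, 8) = 17
d(p, Rigel) = max(0, 8) = 8
d(p, Bravo) = max(13, 15) = 15
d(p, Orion) = max(18, 3) = 18
d(p, Delta) = max(6, 12) = 12
The largest is to Orion.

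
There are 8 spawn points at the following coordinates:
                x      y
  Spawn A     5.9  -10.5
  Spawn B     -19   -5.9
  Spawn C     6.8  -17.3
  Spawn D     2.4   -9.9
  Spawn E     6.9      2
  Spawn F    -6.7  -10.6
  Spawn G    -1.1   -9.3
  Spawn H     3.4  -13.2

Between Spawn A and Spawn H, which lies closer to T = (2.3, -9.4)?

Compare squared distances:
d²(T, Spawn A) = (2.3−5.9)² + (-9.4−(-10.5))² = 12.96 + 1.21 = 14.17
d²(T, Spawn H) = (2.3−3.4)² + (-9.4−(-13.2))² = 1.21 + 14.44 = 15.65
14.17 < 15.65, so Spawn A is closer.

Spawn A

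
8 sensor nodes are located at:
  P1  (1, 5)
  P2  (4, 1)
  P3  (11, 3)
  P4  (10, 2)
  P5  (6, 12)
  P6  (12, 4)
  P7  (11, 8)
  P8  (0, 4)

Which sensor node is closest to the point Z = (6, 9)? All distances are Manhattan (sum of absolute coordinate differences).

d(Z,P1) = 5 + 4 = 9
d(Z,P2) = 2 + 8 = 10
d(Z,P3) = 5 + 6 = 11
d(Z,P4) = 4 + 7 = 11
d(Z,P5) = 0 + 3 = 3
d(Z,P6) = 6 + 5 = 11
d(Z,P7) = 5 + 1 = 6
d(Z,P8) = 6 + 5 = 11
The smallest is to P5, so Z lies in the Voronoi region of P5.

P5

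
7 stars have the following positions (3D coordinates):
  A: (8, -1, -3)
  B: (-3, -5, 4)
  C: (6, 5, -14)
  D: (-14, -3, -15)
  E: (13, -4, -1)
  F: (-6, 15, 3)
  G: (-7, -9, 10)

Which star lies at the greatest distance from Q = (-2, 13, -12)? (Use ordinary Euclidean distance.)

Compare squared distances (the ordering matches that of the actual distances):
|QA|² = (-2−8)² + (13−(-1))² + (-12−(-3))² = 100 + 196 + 81 = 377
|QB|² = (-2−(-3))² + (13−(-5))² + (-12−4)² = 1 + 324 + 256 = 581
|QC|² = (-2−6)² + (13−5)² + (-12−(-14))² = 64 + 64 + 4 = 132
|QD|² = (-2−(-14))² + (13−(-3))² + (-12−(-15))² = 144 + 256 + 9 = 409
|QE|² = (-2−13)² + (13−(-4))² + (-12−(-1))² = 225 + 289 + 121 = 635
|QF|² = (-2−(-6))² + (13−15)² + (-12−3)² = 16 + 4 + 225 = 245
|QG|² = (-2−(-7))² + (13−(-9))² + (-12−10)² = 25 + 484 + 484 = 993
The largest is to G.

G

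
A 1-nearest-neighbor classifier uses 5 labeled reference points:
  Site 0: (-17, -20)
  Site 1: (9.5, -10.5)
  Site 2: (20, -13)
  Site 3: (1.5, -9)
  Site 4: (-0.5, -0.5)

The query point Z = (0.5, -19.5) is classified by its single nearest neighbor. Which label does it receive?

Since √ is increasing, it suffices to compare squared distances:
d²(Z, Site 0) = (0.5−(-17))² + (-19.5−(-20))² = 306.25 + 0.25 = 306.5
d²(Z, Site 1) = (0.5−9.5)² + (-19.5−(-10.5))² = 81 + 81 = 162
d²(Z, Site 2) = (0.5−20)² + (-19.5−(-13))² = 380.25 + 42.25 = 422.5
d²(Z, Site 3) = (0.5−1.5)² + (-19.5−(-9))² = 1 + 110.25 = 111.25
d²(Z, Site 4) = (0.5−(-0.5))² + (-19.5−(-0.5))² = 1 + 361 = 362
The smallest is to Site 3, so Z lies in the Voronoi region of Site 3.

Site 3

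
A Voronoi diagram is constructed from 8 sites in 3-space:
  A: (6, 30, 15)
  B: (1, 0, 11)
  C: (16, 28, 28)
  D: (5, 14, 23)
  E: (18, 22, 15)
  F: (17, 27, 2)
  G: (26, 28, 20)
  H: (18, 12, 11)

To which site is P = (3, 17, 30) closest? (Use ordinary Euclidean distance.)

D

Squared Euclidean distances:
|PA|² = 9 + 169 + 225 = 403
|PB|² = 4 + 289 + 361 = 654
|PC|² = 169 + 121 + 4 = 294
|PD|² = 4 + 9 + 49 = 62
|PE|² = 225 + 25 + 225 = 475
|PF|² = 196 + 100 + 784 = 1080
|PG|² = 529 + 121 + 100 = 750
|PH|² = 225 + 25 + 361 = 611
The smallest is to D, so P lies in the Voronoi region of D.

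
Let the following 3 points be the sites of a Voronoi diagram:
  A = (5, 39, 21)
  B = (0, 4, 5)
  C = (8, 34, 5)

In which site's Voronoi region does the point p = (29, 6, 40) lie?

Since √ is increasing, it suffices to compare squared distances:
|pA|² = (29−5)² + (6−39)² + (40−21)² = 576 + 1089 + 361 = 2026
|pB|² = (29−0)² + (6−4)² + (40−5)² = 841 + 4 + 1225 = 2070
|pC|² = (29−8)² + (6−34)² + (40−5)² = 441 + 784 + 1225 = 2450
A is nearest.

A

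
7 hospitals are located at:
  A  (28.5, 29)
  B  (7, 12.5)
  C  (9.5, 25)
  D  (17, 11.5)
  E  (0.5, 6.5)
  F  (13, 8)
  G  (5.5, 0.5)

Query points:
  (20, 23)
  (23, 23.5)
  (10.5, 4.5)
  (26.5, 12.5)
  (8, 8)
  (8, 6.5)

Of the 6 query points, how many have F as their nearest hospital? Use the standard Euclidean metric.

(20, 23) — d² to each: A:108.25, B:279.25, C:114.25, D:141.25, E:652.5, F:274, G:716.5 → nearest is A
(23, 23.5) — d² to each: A:60.5, B:377, C:184.5, D:180, E:795.25, F:340.25, G:835.25 → nearest is A
(10.5, 4.5) — d² to each: A:924.25, B:76.25, C:421.25, D:91.25, E:104, F:18.5, G:41 → nearest is F
(26.5, 12.5) — d² to each: A:276.25, B:380.25, C:445.25, D:91.25, E:712, F:202.5, G:585 → nearest is D
(8, 8) — d² to each: A:861.25, B:21.25, C:291.25, D:93.25, E:58.5, F:25, G:62.5 → nearest is B
(8, 6.5) — d² to each: A:926.5, B:37, C:344.5, D:106, E:56.25, F:27.25, G:42.25 → nearest is F
2 of the 6 points have F as nearest.

2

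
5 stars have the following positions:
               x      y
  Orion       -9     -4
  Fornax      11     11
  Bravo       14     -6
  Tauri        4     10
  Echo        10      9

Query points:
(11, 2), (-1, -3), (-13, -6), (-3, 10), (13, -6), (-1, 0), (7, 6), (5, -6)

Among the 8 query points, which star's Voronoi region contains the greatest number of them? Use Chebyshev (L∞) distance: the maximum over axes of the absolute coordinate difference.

(11, 2) — d to each: Orion:20, Fornax:9, Bravo:8, Tauri:8, Echo:7 → nearest is Echo
(-1, -3) — d to each: Orion:8, Fornax:14, Bravo:15, Tauri:13, Echo:12 → nearest is Orion
(-13, -6) — d to each: Orion:4, Fornax:24, Bravo:27, Tauri:17, Echo:23 → nearest is Orion
(-3, 10) — d to each: Orion:14, Fornax:14, Bravo:17, Tauri:7, Echo:13 → nearest is Tauri
(13, -6) — d to each: Orion:22, Fornax:17, Bravo:1, Tauri:16, Echo:15 → nearest is Bravo
(-1, 0) — d to each: Orion:8, Fornax:12, Bravo:15, Tauri:10, Echo:11 → nearest is Orion
(7, 6) — d to each: Orion:16, Fornax:5, Bravo:12, Tauri:4, Echo:3 → nearest is Echo
(5, -6) — d to each: Orion:14, Fornax:17, Bravo:9, Tauri:16, Echo:15 → nearest is Bravo
Tally — Orion:3, Bravo:2, Tauri:1, Echo:2. Orion captures the most (3).

Orion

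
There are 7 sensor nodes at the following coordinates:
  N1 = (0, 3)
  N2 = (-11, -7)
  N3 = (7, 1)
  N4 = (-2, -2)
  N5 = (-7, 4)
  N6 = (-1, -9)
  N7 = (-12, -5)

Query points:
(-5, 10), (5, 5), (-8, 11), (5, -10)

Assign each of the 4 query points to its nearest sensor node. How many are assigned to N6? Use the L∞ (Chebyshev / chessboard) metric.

1

(-5, 10) — d to each: N1:7, N2:17, N3:12, N4:12, N5:6, N6:19, N7:15 → nearest is N5
(5, 5) — d to each: N1:5, N2:16, N3:4, N4:7, N5:12, N6:14, N7:17 → nearest is N3
(-8, 11) — d to each: N1:8, N2:18, N3:15, N4:13, N5:7, N6:20, N7:16 → nearest is N5
(5, -10) — d to each: N1:13, N2:16, N3:11, N4:8, N5:14, N6:6, N7:17 → nearest is N6
1 of the 4 points has N6 as nearest.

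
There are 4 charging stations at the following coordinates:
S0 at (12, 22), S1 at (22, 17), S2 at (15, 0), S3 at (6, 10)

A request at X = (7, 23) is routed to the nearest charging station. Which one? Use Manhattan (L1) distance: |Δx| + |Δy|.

d(X,S0) = |7−12| + |23−22| = 5 + 1 = 6
d(X,S1) = |7−22| + |23−17| = 15 + 6 = 21
d(X,S2) = |7−15| + |23−0| = 8 + 23 = 31
d(X,S3) = |7−6| + |23−10| = 1 + 13 = 14
The smallest is to S0, so X lies in the Voronoi region of S0.

S0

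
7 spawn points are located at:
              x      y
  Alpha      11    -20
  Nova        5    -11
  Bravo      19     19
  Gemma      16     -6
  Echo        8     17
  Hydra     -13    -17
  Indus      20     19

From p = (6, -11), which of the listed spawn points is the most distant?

Indus

Squared Euclidean distances:
d²(p, Alpha) = (6−11)² + (-11−(-20))² = 25 + 81 = 106
d²(p, Nova) = (6−5)² + (-11−(-11))² = 1 + 0 = 1
d²(p, Bravo) = (6−19)² + (-11−19)² = 169 + 900 = 1069
d²(p, Gemma) = (6−16)² + (-11−(-6))² = 100 + 25 = 125
d²(p, Echo) = (6−8)² + (-11−17)² = 4 + 784 = 788
d²(p, Hydra) = (6−(-13))² + (-11−(-17))² = 361 + 36 = 397
d²(p, Indus) = (6−20)² + (-11−19)² = 196 + 900 = 1096
The largest is to Indus.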